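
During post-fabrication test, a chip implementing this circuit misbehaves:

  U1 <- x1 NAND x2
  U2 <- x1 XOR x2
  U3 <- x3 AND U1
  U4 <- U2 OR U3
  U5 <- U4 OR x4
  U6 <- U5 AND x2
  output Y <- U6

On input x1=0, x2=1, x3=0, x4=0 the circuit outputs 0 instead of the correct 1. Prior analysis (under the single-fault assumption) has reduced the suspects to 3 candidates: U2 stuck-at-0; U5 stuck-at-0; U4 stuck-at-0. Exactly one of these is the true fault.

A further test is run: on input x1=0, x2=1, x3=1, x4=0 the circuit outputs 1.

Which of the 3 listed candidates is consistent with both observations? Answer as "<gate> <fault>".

U2 stuck-at-0

Evaluate each candidate on input x1=0, x2=1, x3=1, x4=0:
  U2 stuck-at-0: U1=1, U2=0 [stuck-at-0], U3=1, U4=1, U5=1, U6=1 → 1 — matches
  U5 stuck-at-0: U1=1, U2=1, U3=1, U4=1, U5=0 [stuck-at-0], U6=0 → 0 — eliminated
  U4 stuck-at-0: U1=1, U2=1, U3=1, U4=0 [stuck-at-0], U5=0, U6=0 → 0 — eliminated
Only U2 stuck-at-0 reproduces the observed 1.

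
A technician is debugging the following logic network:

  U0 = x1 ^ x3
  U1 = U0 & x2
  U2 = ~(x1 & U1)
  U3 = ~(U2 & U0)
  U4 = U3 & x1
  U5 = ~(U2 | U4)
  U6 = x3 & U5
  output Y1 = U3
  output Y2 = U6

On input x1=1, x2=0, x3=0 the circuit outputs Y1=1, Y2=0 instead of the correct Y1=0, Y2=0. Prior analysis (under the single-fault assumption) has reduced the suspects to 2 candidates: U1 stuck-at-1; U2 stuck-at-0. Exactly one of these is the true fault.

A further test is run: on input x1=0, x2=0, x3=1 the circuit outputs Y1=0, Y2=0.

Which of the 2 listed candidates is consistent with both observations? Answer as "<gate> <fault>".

U1 stuck-at-1

Evaluate each candidate on input x1=0, x2=0, x3=1:
  U1 stuck-at-1: U0=1, U1=1 [stuck-at-1], U2=1, U3=0, U4=0, U5=0, U6=0 → Y1=0, Y2=0 — matches
  U2 stuck-at-0: U0=1, U1=0, U2=0 [stuck-at-0], U3=1, U4=0, U5=1, U6=1 → Y1=1, Y2=1 — eliminated
Only U1 stuck-at-1 reproduces the observed Y1=0, Y2=0.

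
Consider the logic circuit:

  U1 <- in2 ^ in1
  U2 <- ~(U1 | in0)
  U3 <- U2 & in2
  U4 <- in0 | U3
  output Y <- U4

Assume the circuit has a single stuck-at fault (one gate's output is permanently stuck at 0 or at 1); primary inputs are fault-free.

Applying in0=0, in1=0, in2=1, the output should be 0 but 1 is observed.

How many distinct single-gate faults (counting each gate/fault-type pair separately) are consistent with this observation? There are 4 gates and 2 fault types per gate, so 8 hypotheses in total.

Fault-free: U1=1, U2=0, U3=0, U4=0 → 0. Observed 1.
  U1 stuck-at-0: output 1 ✓
  U1 stuck-at-1: output 0 ✗
  U2 stuck-at-0: output 0 ✗
  U2 stuck-at-1: output 1 ✓
  U3 stuck-at-0: output 0 ✗
  U3 stuck-at-1: output 1 ✓
  U4 stuck-at-0: output 0 ✗
  U4 stuck-at-1: output 1 ✓
Consistent faults: {U1 stuck-at-0, U2 stuck-at-1, U3 stuck-at-1, U4 stuck-at-1} — 4 in all.

4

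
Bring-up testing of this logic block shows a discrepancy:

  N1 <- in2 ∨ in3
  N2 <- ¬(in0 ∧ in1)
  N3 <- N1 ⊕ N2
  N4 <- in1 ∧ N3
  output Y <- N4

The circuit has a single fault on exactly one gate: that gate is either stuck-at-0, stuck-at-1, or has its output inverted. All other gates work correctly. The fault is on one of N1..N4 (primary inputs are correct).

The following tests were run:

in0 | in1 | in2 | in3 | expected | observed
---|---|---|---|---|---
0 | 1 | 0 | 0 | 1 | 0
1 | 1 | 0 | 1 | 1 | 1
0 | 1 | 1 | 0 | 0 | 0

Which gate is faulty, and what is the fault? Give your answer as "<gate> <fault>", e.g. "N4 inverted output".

N1 stuck-at-1

Fault-free values for test 1 (in0=0, in1=1, in2=0, in3=0): N1=0, N2=1, N3=1, N4=1, giving Y=1. Observed 0.
Test 1: faults giving observed 0 are {N1 stuck-at-1, N1 inverted output, N2 stuck-at-0, N2 inverted output, N3 stuck-at-0, N3 inverted output, N4 stuck-at-0, N4 inverted output}.
Test 2 (in0=1, in1=1, in2=0, in3=1): fault-free N1=1, N2=0, N3=1, N4=1 → 1; observed 1. Eliminates N1 inverted output, N2 inverted output, N3 stuck-at-0, N3 inverted output, N4 stuck-at-0, N4 inverted output.
Test 3 (in0=0, in1=1, in2=1, in3=0): fault-free N1=1, N2=1, N3=0, N4=0 → 0; observed 0. Eliminates N2 stuck-at-0.
Only N1 stuck-at-1 is consistent with every test.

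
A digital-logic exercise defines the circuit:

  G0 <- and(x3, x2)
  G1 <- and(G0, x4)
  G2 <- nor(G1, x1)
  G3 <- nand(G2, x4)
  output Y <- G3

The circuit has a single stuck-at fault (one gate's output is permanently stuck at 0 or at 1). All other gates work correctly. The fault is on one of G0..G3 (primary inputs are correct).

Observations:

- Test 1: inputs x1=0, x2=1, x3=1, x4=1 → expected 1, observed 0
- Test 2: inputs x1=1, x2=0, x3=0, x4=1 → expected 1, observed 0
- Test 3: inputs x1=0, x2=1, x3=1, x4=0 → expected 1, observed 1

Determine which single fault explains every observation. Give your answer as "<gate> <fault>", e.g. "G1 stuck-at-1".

G2 stuck-at-1

Fault-free values for test 1 (x1=0, x2=1, x3=1, x4=1): G0=1, G1=1, G2=0, G3=1, giving Y=1. Observed 0.
Test 1: faults giving observed 0 are {G0 stuck-at-0, G1 stuck-at-0, G2 stuck-at-1, G3 stuck-at-0}.
Test 2 (x1=1, x2=0, x3=0, x4=1): fault-free G0=0, G1=0, G2=0, G3=1 → 1; observed 0. Eliminates G0 stuck-at-0, G1 stuck-at-0.
Test 3 (x1=0, x2=1, x3=1, x4=0): fault-free G0=1, G1=0, G2=1, G3=1 → 1; observed 1. Eliminates G3 stuck-at-0.
Only G2 stuck-at-1 is consistent with every test.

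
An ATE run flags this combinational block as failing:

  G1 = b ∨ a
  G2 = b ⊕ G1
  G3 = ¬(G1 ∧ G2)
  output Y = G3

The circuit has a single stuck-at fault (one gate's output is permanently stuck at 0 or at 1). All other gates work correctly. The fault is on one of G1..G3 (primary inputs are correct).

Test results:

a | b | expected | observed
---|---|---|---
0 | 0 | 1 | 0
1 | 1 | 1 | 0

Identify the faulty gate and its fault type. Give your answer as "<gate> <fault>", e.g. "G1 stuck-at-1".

Fault-free values for test 1 (a=0, b=0): G1=0, G2=0, G3=1, giving Y=1. Observed 0.
Test 1: faults giving observed 0 are {G1 stuck-at-1, G3 stuck-at-0}.
Test 2 (a=1, b=1): fault-free G1=1, G2=0, G3=1 → 1; observed 0. Eliminates G1 stuck-at-1.
Only G3 stuck-at-0 is consistent with every test.

G3 stuck-at-0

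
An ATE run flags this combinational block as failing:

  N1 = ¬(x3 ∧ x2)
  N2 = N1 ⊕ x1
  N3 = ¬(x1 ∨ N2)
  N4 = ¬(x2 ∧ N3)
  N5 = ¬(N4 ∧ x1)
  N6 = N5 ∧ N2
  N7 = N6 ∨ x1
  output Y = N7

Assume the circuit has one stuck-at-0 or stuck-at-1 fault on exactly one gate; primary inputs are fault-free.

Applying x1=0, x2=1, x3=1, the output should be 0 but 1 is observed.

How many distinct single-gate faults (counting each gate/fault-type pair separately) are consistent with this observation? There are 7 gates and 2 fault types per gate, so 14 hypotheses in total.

Fault-free: N1=0, N2=0, N3=1, N4=0, N5=1, N6=0, N7=0 → 0. Observed 1.
  N1 stuck-at-0: output 0 ✗
  N1 stuck-at-1: output 1 ✓
  N2 stuck-at-0: output 0 ✗
  N2 stuck-at-1: output 1 ✓
  N3 stuck-at-0: output 0 ✗
  N3 stuck-at-1: output 0 ✗
  N4 stuck-at-0: output 0 ✗
  N4 stuck-at-1: output 0 ✗
  N5 stuck-at-0: output 0 ✗
  N5 stuck-at-1: output 0 ✗
  N6 stuck-at-0: output 0 ✗
  N6 stuck-at-1: output 1 ✓
  N7 stuck-at-0: output 0 ✗
  N7 stuck-at-1: output 1 ✓
Consistent faults: {N1 stuck-at-1, N2 stuck-at-1, N6 stuck-at-1, N7 stuck-at-1} — 4 in all.

4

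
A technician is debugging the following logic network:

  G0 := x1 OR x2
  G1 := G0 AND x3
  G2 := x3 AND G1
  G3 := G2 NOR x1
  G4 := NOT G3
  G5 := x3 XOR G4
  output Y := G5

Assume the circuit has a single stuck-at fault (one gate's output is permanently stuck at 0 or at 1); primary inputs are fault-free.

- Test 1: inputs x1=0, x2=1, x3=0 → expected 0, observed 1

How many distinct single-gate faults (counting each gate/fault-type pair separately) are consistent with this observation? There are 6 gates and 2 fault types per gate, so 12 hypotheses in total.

4

Fault-free: G0=1, G1=0, G2=0, G3=1, G4=0, G5=0 → 0. Observed 1.
  G0 stuck-at-0: output 0 ✗
  G0 stuck-at-1: output 0 ✗
  G1 stuck-at-0: output 0 ✗
  G1 stuck-at-1: output 0 ✗
  G2 stuck-at-0: output 0 ✗
  G2 stuck-at-1: output 1 ✓
  G3 stuck-at-0: output 1 ✓
  G3 stuck-at-1: output 0 ✗
  G4 stuck-at-0: output 0 ✗
  G4 stuck-at-1: output 1 ✓
  G5 stuck-at-0: output 0 ✗
  G5 stuck-at-1: output 1 ✓
Consistent faults: {G2 stuck-at-1, G3 stuck-at-0, G4 stuck-at-1, G5 stuck-at-1} — 4 in all.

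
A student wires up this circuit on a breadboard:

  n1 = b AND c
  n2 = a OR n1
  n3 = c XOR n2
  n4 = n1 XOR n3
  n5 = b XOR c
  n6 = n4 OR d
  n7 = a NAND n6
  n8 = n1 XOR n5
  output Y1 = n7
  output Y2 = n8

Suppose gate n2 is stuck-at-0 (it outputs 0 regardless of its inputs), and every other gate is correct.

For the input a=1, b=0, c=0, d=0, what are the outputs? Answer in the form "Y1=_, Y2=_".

Y1=1, Y2=0

Propagate with n2 forced: n1=0, n2=0 [stuck-at-0], n3=0, n4=0, n5=0, n6=0, n7=1, n8=0.
So the outputs are Y1=1, Y2=0. (Without the fault they would be Y1=0, Y2=0.)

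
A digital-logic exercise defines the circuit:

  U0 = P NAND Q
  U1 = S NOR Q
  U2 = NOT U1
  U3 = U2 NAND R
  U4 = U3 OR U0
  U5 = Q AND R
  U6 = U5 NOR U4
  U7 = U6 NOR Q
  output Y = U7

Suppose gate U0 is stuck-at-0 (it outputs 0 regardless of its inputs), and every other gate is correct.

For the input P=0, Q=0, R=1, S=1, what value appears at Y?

Propagate with U0 forced: U0=0 [stuck-at-0], U1=0, U2=1, U3=0, U4=0, U5=0, U6=1, U7=0.
So Y = 0. (Without the fault it would be 1.)

0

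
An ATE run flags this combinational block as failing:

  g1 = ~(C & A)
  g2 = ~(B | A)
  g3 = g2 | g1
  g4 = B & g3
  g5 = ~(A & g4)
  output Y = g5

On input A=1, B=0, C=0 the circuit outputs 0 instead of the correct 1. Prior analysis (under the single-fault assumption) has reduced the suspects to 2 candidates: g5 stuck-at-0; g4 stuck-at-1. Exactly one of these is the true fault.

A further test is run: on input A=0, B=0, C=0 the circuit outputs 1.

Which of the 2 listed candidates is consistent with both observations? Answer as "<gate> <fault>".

g4 stuck-at-1

Evaluate each candidate on input A=0, B=0, C=0:
  g5 stuck-at-0: g1=1, g2=1, g3=1, g4=0, g5=0 [stuck-at-0] → 0 — eliminated
  g4 stuck-at-1: g1=1, g2=1, g3=1, g4=1 [stuck-at-1], g5=1 → 1 — matches
Only g4 stuck-at-1 reproduces the observed 1.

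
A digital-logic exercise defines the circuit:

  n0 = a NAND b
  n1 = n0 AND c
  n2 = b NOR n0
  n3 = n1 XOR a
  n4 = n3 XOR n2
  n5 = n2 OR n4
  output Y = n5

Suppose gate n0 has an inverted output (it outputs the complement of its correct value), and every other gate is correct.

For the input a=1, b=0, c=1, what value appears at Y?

Propagate with n0 forced: n0=0 [inverted output], n1=0, n2=1, n3=1, n4=0, n5=1.
So Y = 1. (Without the fault it would be 0.)

1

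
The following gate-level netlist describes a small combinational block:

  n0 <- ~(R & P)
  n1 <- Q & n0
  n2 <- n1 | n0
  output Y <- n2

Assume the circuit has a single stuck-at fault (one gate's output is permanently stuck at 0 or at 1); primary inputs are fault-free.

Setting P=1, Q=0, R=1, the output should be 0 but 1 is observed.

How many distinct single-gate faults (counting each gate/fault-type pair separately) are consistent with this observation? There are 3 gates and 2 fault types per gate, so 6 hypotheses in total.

3

Fault-free: n0=0, n1=0, n2=0 → 0. Observed 1.
  n0 stuck-at-0: output 0 ✗
  n0 stuck-at-1: output 1 ✓
  n1 stuck-at-0: output 0 ✗
  n1 stuck-at-1: output 1 ✓
  n2 stuck-at-0: output 0 ✗
  n2 stuck-at-1: output 1 ✓
Consistent faults: {n0 stuck-at-1, n1 stuck-at-1, n2 stuck-at-1} — 3 in all.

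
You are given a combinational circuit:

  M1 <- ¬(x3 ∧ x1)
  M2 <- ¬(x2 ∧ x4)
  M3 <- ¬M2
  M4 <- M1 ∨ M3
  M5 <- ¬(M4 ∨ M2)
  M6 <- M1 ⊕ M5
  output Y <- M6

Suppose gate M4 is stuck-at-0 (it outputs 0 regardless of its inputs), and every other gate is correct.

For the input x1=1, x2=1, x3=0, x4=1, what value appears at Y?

0

Propagate with M4 forced: M1=1, M2=0, M3=1, M4=0 [stuck-at-0], M5=1, M6=0.
So Y = 0. (Without the fault it would be 1.)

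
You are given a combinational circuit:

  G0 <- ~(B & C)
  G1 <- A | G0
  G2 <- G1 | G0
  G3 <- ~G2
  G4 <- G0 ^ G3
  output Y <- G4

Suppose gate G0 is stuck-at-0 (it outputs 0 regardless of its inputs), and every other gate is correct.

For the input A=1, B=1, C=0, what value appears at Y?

0

Propagate with G0 forced: G0=0 [stuck-at-0], G1=1, G2=1, G3=0, G4=0.
So Y = 0. (Without the fault it would be 1.)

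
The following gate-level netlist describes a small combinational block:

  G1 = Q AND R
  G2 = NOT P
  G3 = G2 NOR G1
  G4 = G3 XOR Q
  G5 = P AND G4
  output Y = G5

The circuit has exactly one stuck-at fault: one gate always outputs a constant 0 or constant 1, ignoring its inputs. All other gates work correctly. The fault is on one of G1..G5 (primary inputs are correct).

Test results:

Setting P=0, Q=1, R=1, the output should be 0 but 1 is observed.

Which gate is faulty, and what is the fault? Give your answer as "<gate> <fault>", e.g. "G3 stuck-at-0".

G5 stuck-at-1

Fault-free values for test 1 (P=0, Q=1, R=1): G1=1, G2=1, G3=0, G4=1, G5=0, giving Y=0. Observed 1.
Test 1: faults giving observed 1 are {G5 stuck-at-1}.
Only G5 stuck-at-1 is consistent with every test.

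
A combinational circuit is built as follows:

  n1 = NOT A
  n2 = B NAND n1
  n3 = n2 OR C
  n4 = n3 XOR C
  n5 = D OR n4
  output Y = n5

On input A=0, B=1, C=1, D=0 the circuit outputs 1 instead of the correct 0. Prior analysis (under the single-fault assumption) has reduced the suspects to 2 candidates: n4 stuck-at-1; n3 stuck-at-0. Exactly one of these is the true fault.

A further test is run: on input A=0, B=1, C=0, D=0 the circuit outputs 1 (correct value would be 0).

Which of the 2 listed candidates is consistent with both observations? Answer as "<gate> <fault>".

n4 stuck-at-1

Evaluate each candidate on input A=0, B=1, C=0, D=0:
  n4 stuck-at-1: n1=1, n2=0, n3=0, n4=1 [stuck-at-1], n5=1 → 1 — matches
  n3 stuck-at-0: n1=1, n2=0, n3=0 [stuck-at-0], n4=0, n5=0 → 0 — eliminated
Only n4 stuck-at-1 reproduces the observed 1.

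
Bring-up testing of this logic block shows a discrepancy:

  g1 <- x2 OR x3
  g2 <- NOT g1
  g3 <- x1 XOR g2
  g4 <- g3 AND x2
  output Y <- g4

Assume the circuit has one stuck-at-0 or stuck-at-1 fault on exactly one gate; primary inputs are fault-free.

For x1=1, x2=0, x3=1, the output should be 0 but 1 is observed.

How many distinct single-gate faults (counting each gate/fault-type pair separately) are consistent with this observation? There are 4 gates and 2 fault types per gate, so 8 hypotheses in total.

1

Fault-free: g1=1, g2=0, g3=1, g4=0 → 0. Observed 1.
  g1 stuck-at-0: output 0 ✗
  g1 stuck-at-1: output 0 ✗
  g2 stuck-at-0: output 0 ✗
  g2 stuck-at-1: output 0 ✗
  g3 stuck-at-0: output 0 ✗
  g3 stuck-at-1: output 0 ✗
  g4 stuck-at-0: output 0 ✗
  g4 stuck-at-1: output 1 ✓
Consistent faults: {g4 stuck-at-1} — 1 in all.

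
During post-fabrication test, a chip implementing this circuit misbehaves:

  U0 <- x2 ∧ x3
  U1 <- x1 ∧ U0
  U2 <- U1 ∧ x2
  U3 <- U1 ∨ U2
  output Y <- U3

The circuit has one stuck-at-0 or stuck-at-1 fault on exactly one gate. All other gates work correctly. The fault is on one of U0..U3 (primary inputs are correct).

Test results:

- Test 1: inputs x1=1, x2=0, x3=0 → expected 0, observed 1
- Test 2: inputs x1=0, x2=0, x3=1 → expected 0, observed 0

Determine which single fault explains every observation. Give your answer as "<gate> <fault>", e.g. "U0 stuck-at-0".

Fault-free values for test 1 (x1=1, x2=0, x3=0): U0=0, U1=0, U2=0, U3=0, giving Y=0. Observed 1.
Test 1: faults giving observed 1 are {U0 stuck-at-1, U1 stuck-at-1, U2 stuck-at-1, U3 stuck-at-1}.
Test 2 (x1=0, x2=0, x3=1): fault-free U0=0, U1=0, U2=0, U3=0 → 0; observed 0. Eliminates U1 stuck-at-1, U2 stuck-at-1, U3 stuck-at-1.
Only U0 stuck-at-1 is consistent with every test.

U0 stuck-at-1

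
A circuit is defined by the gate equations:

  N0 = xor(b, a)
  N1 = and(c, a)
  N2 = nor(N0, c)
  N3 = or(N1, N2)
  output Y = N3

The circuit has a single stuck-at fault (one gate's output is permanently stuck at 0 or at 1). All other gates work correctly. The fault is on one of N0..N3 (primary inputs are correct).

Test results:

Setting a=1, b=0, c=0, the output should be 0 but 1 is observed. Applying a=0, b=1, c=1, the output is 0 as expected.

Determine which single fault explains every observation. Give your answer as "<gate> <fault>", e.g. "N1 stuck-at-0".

N0 stuck-at-0

Fault-free values for test 1 (a=1, b=0, c=0): N0=1, N1=0, N2=0, N3=0, giving Y=0. Observed 1.
Test 1: faults giving observed 1 are {N0 stuck-at-0, N1 stuck-at-1, N2 stuck-at-1, N3 stuck-at-1}.
Test 2 (a=0, b=1, c=1): fault-free N0=1, N1=0, N2=0, N3=0 → 0; observed 0. Eliminates N1 stuck-at-1, N2 stuck-at-1, N3 stuck-at-1.
Only N0 stuck-at-0 is consistent with every test.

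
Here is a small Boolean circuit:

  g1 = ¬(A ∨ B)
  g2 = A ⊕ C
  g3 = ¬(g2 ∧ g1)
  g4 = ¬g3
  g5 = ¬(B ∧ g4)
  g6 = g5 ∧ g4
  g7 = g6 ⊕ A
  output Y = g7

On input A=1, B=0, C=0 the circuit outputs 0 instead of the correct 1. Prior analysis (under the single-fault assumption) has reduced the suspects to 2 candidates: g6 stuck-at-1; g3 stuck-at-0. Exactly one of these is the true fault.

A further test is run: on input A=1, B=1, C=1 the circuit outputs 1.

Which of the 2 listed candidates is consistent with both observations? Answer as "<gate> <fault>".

Evaluate each candidate on input A=1, B=1, C=1:
  g6 stuck-at-1: g1=0, g2=0, g3=1, g4=0, g5=1, g6=1 [stuck-at-1], g7=0 → 0 — eliminated
  g3 stuck-at-0: g1=0, g2=0, g3=0 [stuck-at-0], g4=1, g5=0, g6=0, g7=1 → 1 — matches
Only g3 stuck-at-0 reproduces the observed 1.

g3 stuck-at-0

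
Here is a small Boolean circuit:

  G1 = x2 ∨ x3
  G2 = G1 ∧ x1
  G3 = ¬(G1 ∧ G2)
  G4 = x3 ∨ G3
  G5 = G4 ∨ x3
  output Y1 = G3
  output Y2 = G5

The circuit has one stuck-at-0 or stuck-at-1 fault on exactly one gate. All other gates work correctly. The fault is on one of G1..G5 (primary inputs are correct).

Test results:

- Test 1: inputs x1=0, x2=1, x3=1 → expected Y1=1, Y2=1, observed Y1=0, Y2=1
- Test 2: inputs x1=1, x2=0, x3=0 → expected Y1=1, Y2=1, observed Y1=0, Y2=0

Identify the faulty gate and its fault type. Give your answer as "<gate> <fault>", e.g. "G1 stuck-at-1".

G3 stuck-at-0

Fault-free values for test 1 (x1=0, x2=1, x3=1): G1=1, G2=0, G3=1, G4=1, G5=1, giving Y1=1, Y2=1. Observed Y1=0, Y2=1.
Test 1: faults giving observed Y1=0, Y2=1 are {G2 stuck-at-1, G3 stuck-at-0}.
Test 2 (x1=1, x2=0, x3=0): fault-free G1=0, G2=0, G3=1, G4=1, G5=1 → Y1=1, Y2=1; observed Y1=0, Y2=0. Eliminates G2 stuck-at-1.
Only G3 stuck-at-0 is consistent with every test.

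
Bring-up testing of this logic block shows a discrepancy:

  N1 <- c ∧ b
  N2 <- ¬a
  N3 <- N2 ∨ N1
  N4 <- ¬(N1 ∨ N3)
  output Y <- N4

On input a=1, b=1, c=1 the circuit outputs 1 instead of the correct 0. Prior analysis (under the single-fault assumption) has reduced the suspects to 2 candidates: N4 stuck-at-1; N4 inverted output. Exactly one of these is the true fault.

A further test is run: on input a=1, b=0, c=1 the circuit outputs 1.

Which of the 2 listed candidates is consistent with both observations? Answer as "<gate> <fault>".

Evaluate each candidate on input a=1, b=0, c=1:
  N4 stuck-at-1: N1=0, N2=0, N3=0, N4=1 [stuck-at-1] → 1 — matches
  N4 inverted output: N1=0, N2=0, N3=0, N4=0 [inverted output] → 0 — eliminated
Only N4 stuck-at-1 reproduces the observed 1.

N4 stuck-at-1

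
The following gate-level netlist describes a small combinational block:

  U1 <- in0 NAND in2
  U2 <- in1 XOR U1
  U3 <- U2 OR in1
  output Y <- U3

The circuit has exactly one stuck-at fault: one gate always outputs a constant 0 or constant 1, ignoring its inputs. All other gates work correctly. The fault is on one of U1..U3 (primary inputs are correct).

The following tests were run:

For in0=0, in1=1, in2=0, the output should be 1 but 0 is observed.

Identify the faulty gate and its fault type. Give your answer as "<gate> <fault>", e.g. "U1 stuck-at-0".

Fault-free values for test 1 (in0=0, in1=1, in2=0): U1=1, U2=0, U3=1, giving Y=1. Observed 0.
Test 1: faults giving observed 0 are {U3 stuck-at-0}.
Only U3 stuck-at-0 is consistent with every test.

U3 stuck-at-0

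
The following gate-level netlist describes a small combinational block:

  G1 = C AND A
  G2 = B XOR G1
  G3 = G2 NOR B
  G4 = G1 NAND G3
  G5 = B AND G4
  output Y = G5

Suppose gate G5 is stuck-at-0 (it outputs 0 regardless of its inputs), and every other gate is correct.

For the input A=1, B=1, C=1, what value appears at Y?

Propagate with G5 forced: G1=1, G2=0, G3=0, G4=1, G5=0 [stuck-at-0].
So Y = 0. (Without the fault it would be 1.)

0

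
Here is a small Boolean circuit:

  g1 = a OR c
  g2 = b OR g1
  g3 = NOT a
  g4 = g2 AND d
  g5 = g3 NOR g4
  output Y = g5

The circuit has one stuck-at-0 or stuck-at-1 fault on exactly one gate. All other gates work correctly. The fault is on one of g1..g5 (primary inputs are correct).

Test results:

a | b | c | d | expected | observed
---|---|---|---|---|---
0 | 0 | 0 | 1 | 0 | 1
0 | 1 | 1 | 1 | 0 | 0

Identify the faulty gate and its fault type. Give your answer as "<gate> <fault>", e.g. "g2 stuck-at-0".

Fault-free values for test 1 (a=0, b=0, c=0, d=1): g1=0, g2=0, g3=1, g4=0, g5=0, giving Y=0. Observed 1.
Test 1: faults giving observed 1 are {g3 stuck-at-0, g5 stuck-at-1}.
Test 2 (a=0, b=1, c=1, d=1): fault-free g1=1, g2=1, g3=1, g4=1, g5=0 → 0; observed 0. Eliminates g5 stuck-at-1.
Only g3 stuck-at-0 is consistent with every test.

g3 stuck-at-0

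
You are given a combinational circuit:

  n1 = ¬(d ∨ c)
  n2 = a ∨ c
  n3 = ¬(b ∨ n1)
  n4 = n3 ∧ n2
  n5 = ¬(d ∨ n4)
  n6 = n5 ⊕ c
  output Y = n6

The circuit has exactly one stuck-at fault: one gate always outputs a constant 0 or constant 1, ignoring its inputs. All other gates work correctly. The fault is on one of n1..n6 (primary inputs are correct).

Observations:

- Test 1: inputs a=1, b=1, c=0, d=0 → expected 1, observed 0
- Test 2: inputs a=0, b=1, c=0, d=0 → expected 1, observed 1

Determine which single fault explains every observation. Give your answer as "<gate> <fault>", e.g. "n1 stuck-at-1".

n3 stuck-at-1

Fault-free values for test 1 (a=1, b=1, c=0, d=0): n1=1, n2=1, n3=0, n4=0, n5=1, n6=1, giving Y=1. Observed 0.
Test 1: faults giving observed 0 are {n3 stuck-at-1, n4 stuck-at-1, n5 stuck-at-0, n6 stuck-at-0}.
Test 2 (a=0, b=1, c=0, d=0): fault-free n1=1, n2=0, n3=0, n4=0, n5=1, n6=1 → 1; observed 1. Eliminates n4 stuck-at-1, n5 stuck-at-0, n6 stuck-at-0.
Only n3 stuck-at-1 is consistent with every test.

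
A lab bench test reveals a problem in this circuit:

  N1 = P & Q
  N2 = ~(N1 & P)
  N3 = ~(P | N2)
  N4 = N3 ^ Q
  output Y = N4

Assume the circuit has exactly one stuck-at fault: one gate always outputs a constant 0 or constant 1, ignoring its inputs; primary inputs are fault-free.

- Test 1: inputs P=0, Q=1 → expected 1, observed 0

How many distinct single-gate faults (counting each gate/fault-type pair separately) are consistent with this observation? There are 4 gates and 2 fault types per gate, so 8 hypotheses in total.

Fault-free: N1=0, N2=1, N3=0, N4=1 → 1. Observed 0.
  N1 stuck-at-0: output 1 ✗
  N1 stuck-at-1: output 1 ✗
  N2 stuck-at-0: output 0 ✓
  N2 stuck-at-1: output 1 ✗
  N3 stuck-at-0: output 1 ✗
  N3 stuck-at-1: output 0 ✓
  N4 stuck-at-0: output 0 ✓
  N4 stuck-at-1: output 1 ✗
Consistent faults: {N2 stuck-at-0, N3 stuck-at-1, N4 stuck-at-0} — 3 in all.

3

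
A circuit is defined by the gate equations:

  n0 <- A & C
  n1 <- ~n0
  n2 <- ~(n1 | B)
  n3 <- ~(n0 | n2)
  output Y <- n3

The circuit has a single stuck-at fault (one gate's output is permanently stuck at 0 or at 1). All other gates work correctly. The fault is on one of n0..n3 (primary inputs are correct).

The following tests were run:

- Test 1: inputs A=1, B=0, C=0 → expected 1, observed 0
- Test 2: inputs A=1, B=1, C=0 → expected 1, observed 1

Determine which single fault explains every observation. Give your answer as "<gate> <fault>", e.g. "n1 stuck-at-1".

n1 stuck-at-0

Fault-free values for test 1 (A=1, B=0, C=0): n0=0, n1=1, n2=0, n3=1, giving Y=1. Observed 0.
Test 1: faults giving observed 0 are {n0 stuck-at-1, n1 stuck-at-0, n2 stuck-at-1, n3 stuck-at-0}.
Test 2 (A=1, B=1, C=0): fault-free n0=0, n1=1, n2=0, n3=1 → 1; observed 1. Eliminates n0 stuck-at-1, n2 stuck-at-1, n3 stuck-at-0.
Only n1 stuck-at-0 is consistent with every test.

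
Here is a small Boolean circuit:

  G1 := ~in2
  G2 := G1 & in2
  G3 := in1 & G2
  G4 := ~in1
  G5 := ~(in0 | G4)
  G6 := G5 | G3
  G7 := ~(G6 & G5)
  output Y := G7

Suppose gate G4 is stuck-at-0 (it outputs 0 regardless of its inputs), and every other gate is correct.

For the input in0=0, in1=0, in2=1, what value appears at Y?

0

Propagate with G4 forced: G1=0, G2=0, G3=0, G4=0 [stuck-at-0], G5=1, G6=1, G7=0.
So Y = 0. (Without the fault it would be 1.)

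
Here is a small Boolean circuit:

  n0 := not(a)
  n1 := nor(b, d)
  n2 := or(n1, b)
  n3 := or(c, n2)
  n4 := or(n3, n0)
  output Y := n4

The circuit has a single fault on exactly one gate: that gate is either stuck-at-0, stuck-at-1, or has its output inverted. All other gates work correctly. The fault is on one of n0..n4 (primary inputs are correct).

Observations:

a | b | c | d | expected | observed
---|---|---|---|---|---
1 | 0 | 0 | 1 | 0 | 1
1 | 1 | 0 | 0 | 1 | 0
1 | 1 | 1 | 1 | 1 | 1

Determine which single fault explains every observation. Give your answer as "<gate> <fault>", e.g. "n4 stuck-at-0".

n2 inverted output

Fault-free values for test 1 (a=1, b=0, c=0, d=1): n0=0, n1=0, n2=0, n3=0, n4=0, giving Y=0. Observed 1.
Test 1: faults giving observed 1 are {n0 stuck-at-1, n0 inverted output, n1 stuck-at-1, n1 inverted output, n2 stuck-at-1, n2 inverted output, n3 stuck-at-1, n3 inverted output, n4 stuck-at-1, n4 inverted output}.
Test 2 (a=1, b=1, c=0, d=0): fault-free n0=0, n1=0, n2=1, n3=1, n4=1 → 1; observed 0. Eliminates n0 stuck-at-1, n0 inverted output, n1 stuck-at-1, n1 inverted output, n2 stuck-at-1, n3 stuck-at-1, n4 stuck-at-1.
Test 3 (a=1, b=1, c=1, d=1): fault-free n0=0, n1=0, n2=1, n3=1, n4=1 → 1; observed 1. Eliminates n3 inverted output, n4 inverted output.
Only n2 inverted output is consistent with every test.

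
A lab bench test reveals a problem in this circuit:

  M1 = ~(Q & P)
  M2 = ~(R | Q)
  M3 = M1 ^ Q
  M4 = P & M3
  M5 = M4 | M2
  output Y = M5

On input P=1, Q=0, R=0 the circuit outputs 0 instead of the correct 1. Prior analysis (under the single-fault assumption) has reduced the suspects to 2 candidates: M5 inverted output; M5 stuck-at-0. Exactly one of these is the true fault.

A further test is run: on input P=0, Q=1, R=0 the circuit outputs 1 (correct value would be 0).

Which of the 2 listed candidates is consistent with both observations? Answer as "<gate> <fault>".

M5 inverted output

Evaluate each candidate on input P=0, Q=1, R=0:
  M5 inverted output: M1=1, M2=0, M3=0, M4=0, M5=1 [inverted output] → 1 — matches
  M5 stuck-at-0: M1=1, M2=0, M3=0, M4=0, M5=0 [stuck-at-0] → 0 — eliminated
Only M5 inverted output reproduces the observed 1.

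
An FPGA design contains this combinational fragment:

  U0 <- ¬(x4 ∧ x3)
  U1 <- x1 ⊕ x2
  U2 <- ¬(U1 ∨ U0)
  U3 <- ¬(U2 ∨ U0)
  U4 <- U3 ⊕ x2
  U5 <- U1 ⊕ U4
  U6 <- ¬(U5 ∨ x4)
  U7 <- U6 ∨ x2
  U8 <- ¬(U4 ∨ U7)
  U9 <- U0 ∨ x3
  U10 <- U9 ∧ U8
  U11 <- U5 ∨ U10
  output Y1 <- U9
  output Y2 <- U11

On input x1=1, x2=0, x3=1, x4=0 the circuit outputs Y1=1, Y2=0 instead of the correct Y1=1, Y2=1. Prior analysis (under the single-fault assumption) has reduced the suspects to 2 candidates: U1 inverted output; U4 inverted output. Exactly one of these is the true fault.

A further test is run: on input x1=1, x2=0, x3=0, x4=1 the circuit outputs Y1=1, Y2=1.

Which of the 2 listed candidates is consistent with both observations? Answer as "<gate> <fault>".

U1 inverted output

Evaluate each candidate on input x1=1, x2=0, x3=0, x4=1:
  U1 inverted output: U0=1, U1=0 [inverted output], U2=0, U3=0, U4=0, U5=0, U6=0, U7=0, U8=1, U9=1, U10=1, U11=1 → Y1=1, Y2=1 — matches
  U4 inverted output: U0=1, U1=1, U2=0, U3=0, U4=1 [inverted output], U5=0, U6=0, U7=0, U8=0, U9=1, U10=0, U11=0 → Y1=1, Y2=0 — eliminated
Only U1 inverted output reproduces the observed Y1=1, Y2=1.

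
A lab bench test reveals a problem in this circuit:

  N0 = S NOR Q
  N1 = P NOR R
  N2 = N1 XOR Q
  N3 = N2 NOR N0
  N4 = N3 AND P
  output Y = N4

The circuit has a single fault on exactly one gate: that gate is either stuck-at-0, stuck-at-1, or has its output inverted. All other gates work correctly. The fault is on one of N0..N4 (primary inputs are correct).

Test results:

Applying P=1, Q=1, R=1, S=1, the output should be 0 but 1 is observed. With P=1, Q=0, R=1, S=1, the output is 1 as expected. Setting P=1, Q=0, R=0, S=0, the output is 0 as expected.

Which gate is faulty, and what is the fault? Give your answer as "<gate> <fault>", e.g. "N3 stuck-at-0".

N2 stuck-at-0

Fault-free values for test 1 (P=1, Q=1, R=1, S=1): N0=0, N1=0, N2=1, N3=0, N4=0, giving Y=0. Observed 1.
Test 1: faults giving observed 1 are {N1 stuck-at-1, N1 inverted output, N2 stuck-at-0, N2 inverted output, N3 stuck-at-1, N3 inverted output, N4 stuck-at-1, N4 inverted output}.
Test 2 (P=1, Q=0, R=1, S=1): fault-free N0=0, N1=0, N2=0, N3=1, N4=1 → 1; observed 1. Eliminates N1 stuck-at-1, N1 inverted output, N2 inverted output, N3 inverted output, N4 inverted output.
Test 3 (P=1, Q=0, R=0, S=0): fault-free N0=1, N1=0, N2=0, N3=0, N4=0 → 0; observed 0. Eliminates N3 stuck-at-1, N4 stuck-at-1.
Only N2 stuck-at-0 is consistent with every test.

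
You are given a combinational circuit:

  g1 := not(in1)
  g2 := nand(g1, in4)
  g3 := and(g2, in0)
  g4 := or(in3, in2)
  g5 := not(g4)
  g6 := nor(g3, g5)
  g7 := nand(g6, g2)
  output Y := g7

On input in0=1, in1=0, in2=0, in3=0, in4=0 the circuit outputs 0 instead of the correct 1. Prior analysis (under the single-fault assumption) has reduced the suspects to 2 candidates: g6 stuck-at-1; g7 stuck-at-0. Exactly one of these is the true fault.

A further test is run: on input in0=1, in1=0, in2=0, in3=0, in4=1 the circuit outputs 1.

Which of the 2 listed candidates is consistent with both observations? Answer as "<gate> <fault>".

Evaluate each candidate on input in0=1, in1=0, in2=0, in3=0, in4=1:
  g6 stuck-at-1: g1=1, g2=0, g3=0, g4=0, g5=1, g6=1 [stuck-at-1], g7=1 → 1 — matches
  g7 stuck-at-0: g1=1, g2=0, g3=0, g4=0, g5=1, g6=0, g7=0 [stuck-at-0] → 0 — eliminated
Only g6 stuck-at-1 reproduces the observed 1.

g6 stuck-at-1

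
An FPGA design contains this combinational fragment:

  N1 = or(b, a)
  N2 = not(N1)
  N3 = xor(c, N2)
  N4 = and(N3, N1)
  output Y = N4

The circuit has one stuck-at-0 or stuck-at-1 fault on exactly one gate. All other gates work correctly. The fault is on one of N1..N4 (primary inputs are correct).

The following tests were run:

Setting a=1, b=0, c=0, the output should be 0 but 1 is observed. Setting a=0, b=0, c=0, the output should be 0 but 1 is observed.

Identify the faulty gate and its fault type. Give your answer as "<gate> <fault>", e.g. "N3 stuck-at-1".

N4 stuck-at-1

Fault-free values for test 1 (a=1, b=0, c=0): N1=1, N2=0, N3=0, N4=0, giving Y=0. Observed 1.
Test 1: faults giving observed 1 are {N2 stuck-at-1, N3 stuck-at-1, N4 stuck-at-1}.
Test 2 (a=0, b=0, c=0): fault-free N1=0, N2=1, N3=1, N4=0 → 0; observed 1. Eliminates N2 stuck-at-1, N3 stuck-at-1.
Only N4 stuck-at-1 is consistent with every test.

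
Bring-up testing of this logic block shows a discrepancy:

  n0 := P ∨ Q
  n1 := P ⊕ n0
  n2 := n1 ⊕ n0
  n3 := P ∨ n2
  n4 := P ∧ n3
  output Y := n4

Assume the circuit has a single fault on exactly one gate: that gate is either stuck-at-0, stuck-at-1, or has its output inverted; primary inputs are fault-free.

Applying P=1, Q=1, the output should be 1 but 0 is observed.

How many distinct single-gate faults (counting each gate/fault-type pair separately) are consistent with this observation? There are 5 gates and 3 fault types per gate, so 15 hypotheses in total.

Fault-free: n0=1, n1=0, n2=1, n3=1, n4=1 → 1. Observed 0.
  n0: none of the 3 fault types match ✗
  n1: none of the 3 fault types match ✗
  n2: none of the 3 fault types match ✗
  n3: stuck-at-0, inverted output ✓; others ✗
  n4: stuck-at-0, inverted output ✓; others ✗
Consistent faults: {n3 stuck-at-0, n3 inverted output, n4 stuck-at-0, n4 inverted output} — 4 in all.

4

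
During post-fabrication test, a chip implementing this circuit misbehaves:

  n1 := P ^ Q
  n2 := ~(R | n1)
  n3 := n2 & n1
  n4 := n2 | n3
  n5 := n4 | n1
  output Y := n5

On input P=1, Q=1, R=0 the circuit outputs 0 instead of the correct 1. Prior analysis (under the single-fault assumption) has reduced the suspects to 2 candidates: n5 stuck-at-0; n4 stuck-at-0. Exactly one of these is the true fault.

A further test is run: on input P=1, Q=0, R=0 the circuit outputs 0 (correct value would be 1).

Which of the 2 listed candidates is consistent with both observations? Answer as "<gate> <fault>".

Evaluate each candidate on input P=1, Q=0, R=0:
  n5 stuck-at-0: n1=1, n2=0, n3=0, n4=0, n5=0 [stuck-at-0] → 0 — matches
  n4 stuck-at-0: n1=1, n2=0, n3=0, n4=0 [stuck-at-0], n5=1 → 1 — eliminated
Only n5 stuck-at-0 reproduces the observed 0.

n5 stuck-at-0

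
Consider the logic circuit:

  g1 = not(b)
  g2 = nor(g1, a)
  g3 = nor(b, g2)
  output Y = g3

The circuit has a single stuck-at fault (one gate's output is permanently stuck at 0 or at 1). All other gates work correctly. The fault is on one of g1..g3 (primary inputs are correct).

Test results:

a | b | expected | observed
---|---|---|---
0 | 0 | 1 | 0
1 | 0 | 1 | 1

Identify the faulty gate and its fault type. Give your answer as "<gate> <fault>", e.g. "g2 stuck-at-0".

Fault-free values for test 1 (a=0, b=0): g1=1, g2=0, g3=1, giving Y=1. Observed 0.
Test 1: faults giving observed 0 are {g1 stuck-at-0, g2 stuck-at-1, g3 stuck-at-0}.
Test 2 (a=1, b=0): fault-free g1=1, g2=0, g3=1 → 1; observed 1. Eliminates g2 stuck-at-1, g3 stuck-at-0.
Only g1 stuck-at-0 is consistent with every test.

g1 stuck-at-0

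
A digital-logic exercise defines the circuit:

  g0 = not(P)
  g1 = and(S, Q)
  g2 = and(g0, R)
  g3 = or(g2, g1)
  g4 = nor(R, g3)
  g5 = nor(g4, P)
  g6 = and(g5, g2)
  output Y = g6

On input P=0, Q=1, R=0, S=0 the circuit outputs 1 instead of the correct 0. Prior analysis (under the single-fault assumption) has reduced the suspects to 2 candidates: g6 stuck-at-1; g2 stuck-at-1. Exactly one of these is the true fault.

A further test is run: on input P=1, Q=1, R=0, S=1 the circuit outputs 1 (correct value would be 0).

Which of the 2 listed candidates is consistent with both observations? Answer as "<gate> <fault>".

Evaluate each candidate on input P=1, Q=1, R=0, S=1:
  g6 stuck-at-1: g0=0, g1=1, g2=0, g3=1, g4=0, g5=0, g6=1 [stuck-at-1] → 1 — matches
  g2 stuck-at-1: g0=0, g1=1, g2=1 [stuck-at-1], g3=1, g4=0, g5=0, g6=0 → 0 — eliminated
Only g6 stuck-at-1 reproduces the observed 1.

g6 stuck-at-1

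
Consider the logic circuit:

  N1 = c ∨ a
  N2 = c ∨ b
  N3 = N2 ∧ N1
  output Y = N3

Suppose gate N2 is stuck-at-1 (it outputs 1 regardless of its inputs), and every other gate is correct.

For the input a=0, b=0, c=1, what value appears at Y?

1

Propagate with N2 forced: N1=1, N2=1 [stuck-at-1], N3=1.
So Y = 1. (Same as the fault-free value — the fault is masked on this input.)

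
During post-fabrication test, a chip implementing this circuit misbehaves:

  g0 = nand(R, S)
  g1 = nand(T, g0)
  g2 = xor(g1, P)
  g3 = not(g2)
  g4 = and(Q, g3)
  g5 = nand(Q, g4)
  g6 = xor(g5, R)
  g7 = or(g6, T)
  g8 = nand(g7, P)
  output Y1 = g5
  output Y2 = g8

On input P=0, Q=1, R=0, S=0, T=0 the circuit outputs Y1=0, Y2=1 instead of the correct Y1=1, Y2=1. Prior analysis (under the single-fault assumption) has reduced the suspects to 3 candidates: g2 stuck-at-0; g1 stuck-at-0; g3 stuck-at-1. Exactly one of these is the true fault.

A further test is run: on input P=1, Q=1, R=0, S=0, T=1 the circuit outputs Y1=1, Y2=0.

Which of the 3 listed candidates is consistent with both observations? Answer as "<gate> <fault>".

Evaluate each candidate on input P=1, Q=1, R=0, S=0, T=1:
  g2 stuck-at-0: g0=1, g1=0, g2=0 [stuck-at-0], g3=1, g4=1, g5=0, g6=0, g7=1, g8=0 → Y1=0, Y2=0 — eliminated
  g1 stuck-at-0: g0=1, g1=0 [stuck-at-0], g2=1, g3=0, g4=0, g5=1, g6=1, g7=1, g8=0 → Y1=1, Y2=0 — matches
  g3 stuck-at-1: g0=1, g1=0, g2=1, g3=1 [stuck-at-1], g4=1, g5=0, g6=0, g7=1, g8=0 → Y1=0, Y2=0 — eliminated
Only g1 stuck-at-0 reproduces the observed Y1=1, Y2=0.

g1 stuck-at-0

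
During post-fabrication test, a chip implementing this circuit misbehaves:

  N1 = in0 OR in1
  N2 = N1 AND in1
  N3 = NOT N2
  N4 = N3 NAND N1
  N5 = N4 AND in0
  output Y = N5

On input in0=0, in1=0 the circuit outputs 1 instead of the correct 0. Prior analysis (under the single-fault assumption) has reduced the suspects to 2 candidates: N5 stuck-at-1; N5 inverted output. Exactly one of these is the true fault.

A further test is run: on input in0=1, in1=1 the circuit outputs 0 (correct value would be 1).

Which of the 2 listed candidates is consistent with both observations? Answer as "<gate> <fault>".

N5 inverted output

Evaluate each candidate on input in0=1, in1=1:
  N5 stuck-at-1: N1=1, N2=1, N3=0, N4=1, N5=1 [stuck-at-1] → 1 — eliminated
  N5 inverted output: N1=1, N2=1, N3=0, N4=1, N5=0 [inverted output] → 0 — matches
Only N5 inverted output reproduces the observed 0.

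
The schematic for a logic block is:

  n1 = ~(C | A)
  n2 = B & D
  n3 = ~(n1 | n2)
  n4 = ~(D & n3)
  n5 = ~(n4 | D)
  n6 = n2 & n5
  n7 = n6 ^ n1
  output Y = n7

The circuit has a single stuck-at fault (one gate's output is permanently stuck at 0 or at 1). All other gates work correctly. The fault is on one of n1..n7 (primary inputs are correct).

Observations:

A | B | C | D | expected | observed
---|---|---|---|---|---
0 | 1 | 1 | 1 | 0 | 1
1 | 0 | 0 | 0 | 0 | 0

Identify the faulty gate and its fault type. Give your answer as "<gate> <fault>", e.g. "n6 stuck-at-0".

Fault-free values for test 1 (A=0, B=1, C=1, D=1): n1=0, n2=1, n3=0, n4=1, n5=0, n6=0, n7=0, giving Y=0. Observed 1.
Test 1: faults giving observed 1 are {n1 stuck-at-1, n5 stuck-at-1, n6 stuck-at-1, n7 stuck-at-1}.
Test 2 (A=1, B=0, C=0, D=0): fault-free n1=0, n2=0, n3=1, n4=1, n5=0, n6=0, n7=0 → 0; observed 0. Eliminates n1 stuck-at-1, n6 stuck-at-1, n7 stuck-at-1.
Only n5 stuck-at-1 is consistent with every test.

n5 stuck-at-1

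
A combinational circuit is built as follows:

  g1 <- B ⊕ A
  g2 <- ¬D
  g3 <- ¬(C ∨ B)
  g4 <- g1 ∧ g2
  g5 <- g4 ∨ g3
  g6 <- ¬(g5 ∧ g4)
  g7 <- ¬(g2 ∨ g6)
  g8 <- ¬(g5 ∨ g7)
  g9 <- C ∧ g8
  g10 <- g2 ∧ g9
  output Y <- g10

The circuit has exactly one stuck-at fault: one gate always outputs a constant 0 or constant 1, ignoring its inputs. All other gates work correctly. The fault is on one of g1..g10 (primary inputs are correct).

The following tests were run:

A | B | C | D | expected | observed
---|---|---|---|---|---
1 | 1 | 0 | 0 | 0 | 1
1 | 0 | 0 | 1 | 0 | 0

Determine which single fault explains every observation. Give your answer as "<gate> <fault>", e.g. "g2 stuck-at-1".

g9 stuck-at-1

Fault-free values for test 1 (A=1, B=1, C=0, D=0): g1=0, g2=1, g3=0, g4=0, g5=0, g6=1, g7=0, g8=1, g9=0, g10=0, giving Y=0. Observed 1.
Test 1: faults giving observed 1 are {g9 stuck-at-1, g10 stuck-at-1}.
Test 2 (A=1, B=0, C=0, D=1): fault-free g1=1, g2=0, g3=1, g4=0, g5=1, g6=1, g7=0, g8=0, g9=0, g10=0 → 0; observed 0. Eliminates g10 stuck-at-1.
Only g9 stuck-at-1 is consistent with every test.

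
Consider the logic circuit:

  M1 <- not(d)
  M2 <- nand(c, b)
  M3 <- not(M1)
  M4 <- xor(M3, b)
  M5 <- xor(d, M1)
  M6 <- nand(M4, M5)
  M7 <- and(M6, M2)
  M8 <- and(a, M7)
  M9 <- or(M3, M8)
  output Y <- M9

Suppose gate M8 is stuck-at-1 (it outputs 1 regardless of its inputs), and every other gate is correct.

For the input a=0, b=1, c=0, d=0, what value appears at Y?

1

Propagate with M8 forced: M1=1, M2=1, M3=0, M4=1, M5=1, M6=0, M7=0, M8=1 [stuck-at-1], M9=1.
So Y = 1. (Without the fault it would be 0.)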